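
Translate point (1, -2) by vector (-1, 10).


Translation: (x+dx, y+dy) = (1+-1, -2+10) = (0, 8)

(0, 8)


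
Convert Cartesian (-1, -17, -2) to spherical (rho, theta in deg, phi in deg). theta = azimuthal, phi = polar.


rho = sqrt((-1)^2 + (-17)^2 + (-2)^2) = 17.1464
theta = atan2(-17, -1) = 266.6335 deg
phi = acos(-2/17.1464) = 96.6984 deg

rho = 17.1464, theta = 266.6335 deg, phi = 96.6984 deg


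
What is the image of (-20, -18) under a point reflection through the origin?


Reflection through origin: (x, y) -> (-x, -y)
(-20, -18) -> (20, 18)

(20, 18)


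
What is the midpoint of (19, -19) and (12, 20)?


Midpoint = ((19+12)/2, (-19+20)/2) = (15.5, 0.5)

(15.5, 0.5)


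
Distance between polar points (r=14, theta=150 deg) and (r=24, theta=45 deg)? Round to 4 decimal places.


d = sqrt(r1^2 + r2^2 - 2*r1*r2*cos(t2-t1))
d = sqrt(14^2 + 24^2 - 2*14*24*cos(45-150)) = 30.7559

30.7559


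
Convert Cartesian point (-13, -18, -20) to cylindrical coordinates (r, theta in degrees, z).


r = sqrt((-13)^2 + (-18)^2) = 22.2036
theta = atan2(-18, -13) = 234.1623 deg
z = -20

r = 22.2036, theta = 234.1623 deg, z = -20


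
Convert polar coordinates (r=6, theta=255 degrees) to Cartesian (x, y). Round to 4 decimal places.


x = 6 * cos(255) = -1.5529
y = 6 * sin(255) = -5.7956

(-1.5529, -5.7956)


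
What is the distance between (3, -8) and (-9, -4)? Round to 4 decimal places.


d = sqrt((-9-3)^2 + (-4--8)^2) = 12.6491

12.6491


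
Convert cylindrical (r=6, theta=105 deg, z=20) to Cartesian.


x = 6 * cos(105) = -1.5529
y = 6 * sin(105) = 5.7956
z = 20

(-1.5529, 5.7956, 20)


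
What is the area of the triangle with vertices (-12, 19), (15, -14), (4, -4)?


Area = |x1(y2-y3) + x2(y3-y1) + x3(y1-y2)| / 2
= |-12*(-14--4) + 15*(-4-19) + 4*(19--14)| / 2
= 46.5

46.5


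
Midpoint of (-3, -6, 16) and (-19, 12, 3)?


Midpoint = ((-3+-19)/2, (-6+12)/2, (16+3)/2) = (-11, 3, 9.5)

(-11, 3, 9.5)


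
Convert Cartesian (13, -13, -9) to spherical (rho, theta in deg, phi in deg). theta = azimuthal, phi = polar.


rho = sqrt(13^2 + (-13)^2 + (-9)^2) = 20.4695
theta = atan2(-13, 13) = 315 deg
phi = acos(-9/20.4695) = 116.0834 deg

rho = 20.4695, theta = 315 deg, phi = 116.0834 deg


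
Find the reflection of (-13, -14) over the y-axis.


Reflection across y-axis: (x, y) -> (-x, y)
(-13, -14) -> (13, -14)

(13, -14)


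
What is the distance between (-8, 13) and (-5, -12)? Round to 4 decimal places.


d = sqrt((-5--8)^2 + (-12-13)^2) = 25.1794

25.1794


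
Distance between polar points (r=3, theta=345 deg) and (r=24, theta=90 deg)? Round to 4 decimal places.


d = sqrt(r1^2 + r2^2 - 2*r1*r2*cos(t2-t1))
d = sqrt(3^2 + 24^2 - 2*3*24*cos(90-345)) = 24.9453

24.9453


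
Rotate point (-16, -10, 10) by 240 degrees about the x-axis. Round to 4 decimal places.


x' = -16
y' = -10*cos(240) - 10*sin(240) = 13.6603
z' = -10*sin(240) + 10*cos(240) = 3.6603

(-16, 13.6603, 3.6603)


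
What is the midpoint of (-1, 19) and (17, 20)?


Midpoint = ((-1+17)/2, (19+20)/2) = (8, 19.5)

(8, 19.5)


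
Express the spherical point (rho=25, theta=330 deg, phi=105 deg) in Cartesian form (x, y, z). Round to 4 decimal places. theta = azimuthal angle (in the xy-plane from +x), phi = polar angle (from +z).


x = 25 * sin(105) * cos(330) = 20.9129
y = 25 * sin(105) * sin(330) = -12.0741
z = 25 * cos(105) = -6.4705

(20.9129, -12.0741, -6.4705)


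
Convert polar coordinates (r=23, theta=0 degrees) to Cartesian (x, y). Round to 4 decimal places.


x = 23 * cos(0) = 23
y = 23 * sin(0) = 0

(23, 0)


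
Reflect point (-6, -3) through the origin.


Reflection through origin: (x, y) -> (-x, -y)
(-6, -3) -> (6, 3)

(6, 3)


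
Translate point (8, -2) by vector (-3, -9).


Translation: (x+dx, y+dy) = (8+-3, -2+-9) = (5, -11)

(5, -11)


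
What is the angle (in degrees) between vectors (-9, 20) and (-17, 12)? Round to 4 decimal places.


dot = -9*-17 + 20*12 = 393
|u| = 21.9317, |v| = 20.8087
cos(angle) = 0.8611
angle = 30.5547 degrees

30.5547 degrees


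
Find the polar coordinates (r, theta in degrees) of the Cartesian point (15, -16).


r = sqrt(15^2 + (-16)^2) = 21.9317
theta = atan2(-16, 15) = 313.1524 degrees

r = 21.9317, theta = 313.1524 degrees


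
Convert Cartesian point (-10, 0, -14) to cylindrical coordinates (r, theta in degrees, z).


r = sqrt((-10)^2 + 0^2) = 10
theta = atan2(0, -10) = 180 deg
z = -14

r = 10, theta = 180 deg, z = -14


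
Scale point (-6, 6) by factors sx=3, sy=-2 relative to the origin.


Scaling: (x*sx, y*sy) = (-6*3, 6*-2) = (-18, -12)

(-18, -12)


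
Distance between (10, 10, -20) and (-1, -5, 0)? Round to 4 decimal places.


d = sqrt((-1-10)^2 + (-5-10)^2 + (0--20)^2) = 27.313

27.313


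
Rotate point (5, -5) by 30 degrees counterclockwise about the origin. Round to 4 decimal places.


x' = 5*cos(30) - -5*sin(30) = 6.8301
y' = 5*sin(30) + -5*cos(30) = -1.8301

(6.8301, -1.8301)


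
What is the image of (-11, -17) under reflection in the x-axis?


Reflection across x-axis: (x, y) -> (x, -y)
(-11, -17) -> (-11, 17)

(-11, 17)


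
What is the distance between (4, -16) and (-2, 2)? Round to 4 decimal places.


d = sqrt((-2-4)^2 + (2--16)^2) = 18.9737

18.9737


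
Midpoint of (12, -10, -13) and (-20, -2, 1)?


Midpoint = ((12+-20)/2, (-10+-2)/2, (-13+1)/2) = (-4, -6, -6)

(-4, -6, -6)


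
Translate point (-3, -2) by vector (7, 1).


Translation: (x+dx, y+dy) = (-3+7, -2+1) = (4, -1)

(4, -1)


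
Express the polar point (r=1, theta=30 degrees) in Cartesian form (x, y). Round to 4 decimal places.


x = 1 * cos(30) = 0.866
y = 1 * sin(30) = 0.5

(0.866, 0.5)


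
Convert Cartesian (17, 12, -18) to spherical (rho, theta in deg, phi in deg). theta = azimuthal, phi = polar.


rho = sqrt(17^2 + 12^2 + (-18)^2) = 27.5136
theta = atan2(12, 17) = 35.2176 deg
phi = acos(-18/27.5136) = 130.8606 deg

rho = 27.5136, theta = 35.2176 deg, phi = 130.8606 deg


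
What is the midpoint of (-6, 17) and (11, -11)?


Midpoint = ((-6+11)/2, (17+-11)/2) = (2.5, 3)

(2.5, 3)


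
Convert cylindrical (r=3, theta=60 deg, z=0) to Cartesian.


x = 3 * cos(60) = 1.5
y = 3 * sin(60) = 2.5981
z = 0

(1.5, 2.5981, 0)


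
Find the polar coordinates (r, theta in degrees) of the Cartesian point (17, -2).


r = sqrt(17^2 + (-2)^2) = 17.1172
theta = atan2(-2, 17) = 353.2902 degrees

r = 17.1172, theta = 353.2902 degrees


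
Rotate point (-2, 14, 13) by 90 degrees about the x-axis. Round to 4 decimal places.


x' = -2
y' = 14*cos(90) - 13*sin(90) = -13
z' = 14*sin(90) + 13*cos(90) = 14

(-2, -13, 14)


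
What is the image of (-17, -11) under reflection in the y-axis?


Reflection across y-axis: (x, y) -> (-x, y)
(-17, -11) -> (17, -11)

(17, -11)


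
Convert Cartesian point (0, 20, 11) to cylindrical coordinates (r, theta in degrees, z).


r = sqrt(0^2 + 20^2) = 20
theta = atan2(20, 0) = 90 deg
z = 11

r = 20, theta = 90 deg, z = 11


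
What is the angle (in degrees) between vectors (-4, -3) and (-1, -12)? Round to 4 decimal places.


dot = -4*-1 + -3*-12 = 40
|u| = 5, |v| = 12.0416
cos(angle) = 0.6644
angle = 48.3665 degrees

48.3665 degrees


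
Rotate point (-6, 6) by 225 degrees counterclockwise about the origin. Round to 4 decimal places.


x' = -6*cos(225) - 6*sin(225) = 8.4853
y' = -6*sin(225) + 6*cos(225) = 0

(8.4853, 0)


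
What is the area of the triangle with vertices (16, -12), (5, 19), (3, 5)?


Area = |x1(y2-y3) + x2(y3-y1) + x3(y1-y2)| / 2
= |16*(19-5) + 5*(5--12) + 3*(-12-19)| / 2
= 108

108


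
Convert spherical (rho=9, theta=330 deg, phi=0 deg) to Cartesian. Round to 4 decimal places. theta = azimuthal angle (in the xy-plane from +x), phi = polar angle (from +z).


x = 9 * sin(0) * cos(330) = 0
y = 9 * sin(0) * sin(330) = 0
z = 9 * cos(0) = 9

(0, 0, 9)


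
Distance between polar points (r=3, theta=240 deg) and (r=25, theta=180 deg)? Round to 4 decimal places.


d = sqrt(r1^2 + r2^2 - 2*r1*r2*cos(t2-t1))
d = sqrt(3^2 + 25^2 - 2*3*25*cos(180-240)) = 23.6432

23.6432


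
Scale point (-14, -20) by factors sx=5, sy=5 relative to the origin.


Scaling: (x*sx, y*sy) = (-14*5, -20*5) = (-70, -100)

(-70, -100)


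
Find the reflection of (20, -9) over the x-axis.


Reflection across x-axis: (x, y) -> (x, -y)
(20, -9) -> (20, 9)

(20, 9)


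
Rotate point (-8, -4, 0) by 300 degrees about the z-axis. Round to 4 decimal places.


x' = -8*cos(300) - -4*sin(300) = -7.4641
y' = -8*sin(300) + -4*cos(300) = 4.9282
z' = 0

(-7.4641, 4.9282, 0)


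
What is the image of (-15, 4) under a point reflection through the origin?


Reflection through origin: (x, y) -> (-x, -y)
(-15, 4) -> (15, -4)

(15, -4)


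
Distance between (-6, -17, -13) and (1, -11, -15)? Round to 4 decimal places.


d = sqrt((1--6)^2 + (-11--17)^2 + (-15--13)^2) = 9.434

9.434


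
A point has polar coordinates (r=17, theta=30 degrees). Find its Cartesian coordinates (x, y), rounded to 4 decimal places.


x = 17 * cos(30) = 14.7224
y = 17 * sin(30) = 8.5

(14.7224, 8.5)


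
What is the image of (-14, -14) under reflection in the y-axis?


Reflection across y-axis: (x, y) -> (-x, y)
(-14, -14) -> (14, -14)

(14, -14)


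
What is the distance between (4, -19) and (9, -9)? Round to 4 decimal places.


d = sqrt((9-4)^2 + (-9--19)^2) = 11.1803

11.1803


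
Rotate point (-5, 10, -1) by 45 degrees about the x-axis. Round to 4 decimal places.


x' = -5
y' = 10*cos(45) - -1*sin(45) = 7.7782
z' = 10*sin(45) + -1*cos(45) = 6.364

(-5, 7.7782, 6.364)


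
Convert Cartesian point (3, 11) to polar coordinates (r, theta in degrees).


r = sqrt(3^2 + 11^2) = 11.4018
theta = atan2(11, 3) = 74.7449 degrees

r = 11.4018, theta = 74.7449 degrees


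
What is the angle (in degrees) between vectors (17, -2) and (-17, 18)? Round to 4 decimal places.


dot = 17*-17 + -2*18 = -325
|u| = 17.1172, |v| = 24.7588
cos(angle) = -0.7669
angle = 140.0733 degrees

140.0733 degrees


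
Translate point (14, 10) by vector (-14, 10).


Translation: (x+dx, y+dy) = (14+-14, 10+10) = (0, 20)

(0, 20)


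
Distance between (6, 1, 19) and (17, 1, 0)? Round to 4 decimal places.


d = sqrt((17-6)^2 + (1-1)^2 + (0-19)^2) = 21.9545

21.9545


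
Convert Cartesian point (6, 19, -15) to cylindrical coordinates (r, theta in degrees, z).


r = sqrt(6^2 + 19^2) = 19.9249
theta = atan2(19, 6) = 72.4744 deg
z = -15

r = 19.9249, theta = 72.4744 deg, z = -15


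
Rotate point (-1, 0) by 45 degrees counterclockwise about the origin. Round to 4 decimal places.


x' = -1*cos(45) - 0*sin(45) = -0.7071
y' = -1*sin(45) + 0*cos(45) = -0.7071

(-0.7071, -0.7071)


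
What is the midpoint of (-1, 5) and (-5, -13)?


Midpoint = ((-1+-5)/2, (5+-13)/2) = (-3, -4)

(-3, -4)


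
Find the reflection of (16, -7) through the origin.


Reflection through origin: (x, y) -> (-x, -y)
(16, -7) -> (-16, 7)

(-16, 7)


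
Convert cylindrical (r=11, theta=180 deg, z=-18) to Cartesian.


x = 11 * cos(180) = -11
y = 11 * sin(180) = 0
z = -18

(-11, 0, -18)


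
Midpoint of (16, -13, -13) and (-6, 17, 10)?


Midpoint = ((16+-6)/2, (-13+17)/2, (-13+10)/2) = (5, 2, -1.5)

(5, 2, -1.5)


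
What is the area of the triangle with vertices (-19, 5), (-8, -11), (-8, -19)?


Area = |x1(y2-y3) + x2(y3-y1) + x3(y1-y2)| / 2
= |-19*(-11--19) + -8*(-19-5) + -8*(5--11)| / 2
= 44

44


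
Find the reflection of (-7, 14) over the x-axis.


Reflection across x-axis: (x, y) -> (x, -y)
(-7, 14) -> (-7, -14)

(-7, -14)


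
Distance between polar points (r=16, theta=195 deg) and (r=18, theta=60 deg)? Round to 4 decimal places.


d = sqrt(r1^2 + r2^2 - 2*r1*r2*cos(t2-t1))
d = sqrt(16^2 + 18^2 - 2*16*18*cos(60-195)) = 31.4212

31.4212


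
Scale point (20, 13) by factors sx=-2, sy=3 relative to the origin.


Scaling: (x*sx, y*sy) = (20*-2, 13*3) = (-40, 39)

(-40, 39)


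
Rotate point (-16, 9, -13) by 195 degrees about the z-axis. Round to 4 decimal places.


x' = -16*cos(195) - 9*sin(195) = 17.7842
y' = -16*sin(195) + 9*cos(195) = -4.5522
z' = -13

(17.7842, -4.5522, -13)


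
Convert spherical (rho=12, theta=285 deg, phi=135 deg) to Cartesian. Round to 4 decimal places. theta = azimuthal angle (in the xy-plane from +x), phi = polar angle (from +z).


x = 12 * sin(135) * cos(285) = 2.1962
y = 12 * sin(135) * sin(285) = -8.1962
z = 12 * cos(135) = -8.4853

(2.1962, -8.1962, -8.4853)


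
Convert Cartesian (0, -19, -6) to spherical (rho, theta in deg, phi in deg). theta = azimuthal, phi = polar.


rho = sqrt(0^2 + (-19)^2 + (-6)^2) = 19.9249
theta = atan2(-19, 0) = 270 deg
phi = acos(-6/19.9249) = 107.5256 deg

rho = 19.9249, theta = 270 deg, phi = 107.5256 deg


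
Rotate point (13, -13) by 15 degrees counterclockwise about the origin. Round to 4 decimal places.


x' = 13*cos(15) - -13*sin(15) = 15.9217
y' = 13*sin(15) + -13*cos(15) = -9.1924

(15.9217, -9.1924)


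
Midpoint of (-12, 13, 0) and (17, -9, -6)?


Midpoint = ((-12+17)/2, (13+-9)/2, (0+-6)/2) = (2.5, 2, -3)

(2.5, 2, -3)


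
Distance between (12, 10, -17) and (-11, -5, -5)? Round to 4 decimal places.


d = sqrt((-11-12)^2 + (-5-10)^2 + (-5--17)^2) = 29.9666

29.9666


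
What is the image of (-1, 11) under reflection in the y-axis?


Reflection across y-axis: (x, y) -> (-x, y)
(-1, 11) -> (1, 11)

(1, 11)


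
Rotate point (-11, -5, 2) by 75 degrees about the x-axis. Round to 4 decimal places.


x' = -11
y' = -5*cos(75) - 2*sin(75) = -3.2259
z' = -5*sin(75) + 2*cos(75) = -4.312

(-11, -3.2259, -4.312)


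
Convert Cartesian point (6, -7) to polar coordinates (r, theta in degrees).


r = sqrt(6^2 + (-7)^2) = 9.2195
theta = atan2(-7, 6) = 310.6013 degrees

r = 9.2195, theta = 310.6013 degrees


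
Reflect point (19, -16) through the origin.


Reflection through origin: (x, y) -> (-x, -y)
(19, -16) -> (-19, 16)

(-19, 16)


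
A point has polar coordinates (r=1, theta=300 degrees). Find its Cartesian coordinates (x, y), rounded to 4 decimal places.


x = 1 * cos(300) = 0.5
y = 1 * sin(300) = -0.866

(0.5, -0.866)


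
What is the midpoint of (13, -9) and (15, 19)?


Midpoint = ((13+15)/2, (-9+19)/2) = (14, 5)

(14, 5)


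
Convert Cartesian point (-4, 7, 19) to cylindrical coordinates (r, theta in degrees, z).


r = sqrt((-4)^2 + 7^2) = 8.0623
theta = atan2(7, -4) = 119.7449 deg
z = 19

r = 8.0623, theta = 119.7449 deg, z = 19


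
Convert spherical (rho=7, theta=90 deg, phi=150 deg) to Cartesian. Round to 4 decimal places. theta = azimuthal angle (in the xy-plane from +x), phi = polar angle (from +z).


x = 7 * sin(150) * cos(90) = 0
y = 7 * sin(150) * sin(90) = 3.5
z = 7 * cos(150) = -6.0622

(0, 3.5, -6.0622)


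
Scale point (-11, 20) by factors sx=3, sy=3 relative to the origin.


Scaling: (x*sx, y*sy) = (-11*3, 20*3) = (-33, 60)

(-33, 60)


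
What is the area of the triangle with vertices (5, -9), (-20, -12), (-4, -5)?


Area = |x1(y2-y3) + x2(y3-y1) + x3(y1-y2)| / 2
= |5*(-12--5) + -20*(-5--9) + -4*(-9--12)| / 2
= 63.5

63.5


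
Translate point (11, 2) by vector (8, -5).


Translation: (x+dx, y+dy) = (11+8, 2+-5) = (19, -3)

(19, -3)


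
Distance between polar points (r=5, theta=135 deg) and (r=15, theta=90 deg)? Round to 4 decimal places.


d = sqrt(r1^2 + r2^2 - 2*r1*r2*cos(t2-t1))
d = sqrt(5^2 + 15^2 - 2*5*15*cos(90-135)) = 11.9972

11.9972


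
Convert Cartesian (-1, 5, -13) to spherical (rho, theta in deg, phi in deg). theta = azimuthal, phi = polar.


rho = sqrt((-1)^2 + 5^2 + (-13)^2) = 13.9642
theta = atan2(5, -1) = 101.3099 deg
phi = acos(-13/13.9642) = 158.5833 deg

rho = 13.9642, theta = 101.3099 deg, phi = 158.5833 deg


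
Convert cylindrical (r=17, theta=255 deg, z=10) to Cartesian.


x = 17 * cos(255) = -4.3999
y = 17 * sin(255) = -16.4207
z = 10

(-4.3999, -16.4207, 10)


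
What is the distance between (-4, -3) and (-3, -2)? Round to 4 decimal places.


d = sqrt((-3--4)^2 + (-2--3)^2) = 1.4142

1.4142


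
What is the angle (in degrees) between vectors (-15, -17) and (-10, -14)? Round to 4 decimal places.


dot = -15*-10 + -17*-14 = 388
|u| = 22.6716, |v| = 17.2047
cos(angle) = 0.9947
angle = 5.886 degrees

5.886 degrees


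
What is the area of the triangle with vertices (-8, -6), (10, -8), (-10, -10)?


Area = |x1(y2-y3) + x2(y3-y1) + x3(y1-y2)| / 2
= |-8*(-8--10) + 10*(-10--6) + -10*(-6--8)| / 2
= 38

38


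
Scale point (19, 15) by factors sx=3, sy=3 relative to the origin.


Scaling: (x*sx, y*sy) = (19*3, 15*3) = (57, 45)

(57, 45)


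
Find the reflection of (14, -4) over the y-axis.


Reflection across y-axis: (x, y) -> (-x, y)
(14, -4) -> (-14, -4)

(-14, -4)


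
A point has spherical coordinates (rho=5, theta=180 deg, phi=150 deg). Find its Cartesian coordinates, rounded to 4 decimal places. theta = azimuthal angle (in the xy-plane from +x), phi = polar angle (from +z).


x = 5 * sin(150) * cos(180) = -2.5
y = 5 * sin(150) * sin(180) = 0
z = 5 * cos(150) = -4.3301

(-2.5, 0, -4.3301)


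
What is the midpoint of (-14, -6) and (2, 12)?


Midpoint = ((-14+2)/2, (-6+12)/2) = (-6, 3)

(-6, 3)


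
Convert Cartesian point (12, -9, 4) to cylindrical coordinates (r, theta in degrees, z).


r = sqrt(12^2 + (-9)^2) = 15
theta = atan2(-9, 12) = 323.1301 deg
z = 4

r = 15, theta = 323.1301 deg, z = 4


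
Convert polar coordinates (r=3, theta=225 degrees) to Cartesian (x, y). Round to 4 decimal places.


x = 3 * cos(225) = -2.1213
y = 3 * sin(225) = -2.1213

(-2.1213, -2.1213)


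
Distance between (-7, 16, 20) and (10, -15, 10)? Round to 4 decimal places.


d = sqrt((10--7)^2 + (-15-16)^2 + (10-20)^2) = 36.7423

36.7423


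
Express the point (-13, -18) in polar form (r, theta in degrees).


r = sqrt((-13)^2 + (-18)^2) = 22.2036
theta = atan2(-18, -13) = 234.1623 degrees

r = 22.2036, theta = 234.1623 degrees


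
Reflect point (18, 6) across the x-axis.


Reflection across x-axis: (x, y) -> (x, -y)
(18, 6) -> (18, -6)

(18, -6)


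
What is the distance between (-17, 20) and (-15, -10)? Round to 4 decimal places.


d = sqrt((-15--17)^2 + (-10-20)^2) = 30.0666

30.0666


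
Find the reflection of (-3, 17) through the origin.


Reflection through origin: (x, y) -> (-x, -y)
(-3, 17) -> (3, -17)

(3, -17)


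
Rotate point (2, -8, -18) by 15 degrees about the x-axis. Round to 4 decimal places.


x' = 2
y' = -8*cos(15) - -18*sin(15) = -3.0687
z' = -8*sin(15) + -18*cos(15) = -19.4572

(2, -3.0687, -19.4572)


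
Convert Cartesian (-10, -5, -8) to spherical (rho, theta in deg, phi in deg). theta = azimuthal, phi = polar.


rho = sqrt((-10)^2 + (-5)^2 + (-8)^2) = 13.7477
theta = atan2(-5, -10) = 206.5651 deg
phi = acos(-8/13.7477) = 125.5853 deg

rho = 13.7477, theta = 206.5651 deg, phi = 125.5853 deg


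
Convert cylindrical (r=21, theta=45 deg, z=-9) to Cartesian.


x = 21 * cos(45) = 14.8492
y = 21 * sin(45) = 14.8492
z = -9

(14.8492, 14.8492, -9)


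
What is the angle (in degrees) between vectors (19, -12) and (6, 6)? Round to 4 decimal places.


dot = 19*6 + -12*6 = 42
|u| = 22.4722, |v| = 8.4853
cos(angle) = 0.2203
angle = 77.2756 degrees

77.2756 degrees


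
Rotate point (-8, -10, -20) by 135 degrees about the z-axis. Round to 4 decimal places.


x' = -8*cos(135) - -10*sin(135) = 12.7279
y' = -8*sin(135) + -10*cos(135) = 1.4142
z' = -20

(12.7279, 1.4142, -20)


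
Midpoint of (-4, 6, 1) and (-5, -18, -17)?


Midpoint = ((-4+-5)/2, (6+-18)/2, (1+-17)/2) = (-4.5, -6, -8)

(-4.5, -6, -8)


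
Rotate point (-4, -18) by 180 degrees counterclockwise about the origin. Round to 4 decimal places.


x' = -4*cos(180) - -18*sin(180) = 4
y' = -4*sin(180) + -18*cos(180) = 18

(4, 18)


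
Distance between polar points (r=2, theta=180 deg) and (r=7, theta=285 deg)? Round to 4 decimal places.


d = sqrt(r1^2 + r2^2 - 2*r1*r2*cos(t2-t1))
d = sqrt(2^2 + 7^2 - 2*2*7*cos(285-180)) = 7.7619

7.7619


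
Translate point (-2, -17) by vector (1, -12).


Translation: (x+dx, y+dy) = (-2+1, -17+-12) = (-1, -29)

(-1, -29)


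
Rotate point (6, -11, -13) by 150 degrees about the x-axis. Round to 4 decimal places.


x' = 6
y' = -11*cos(150) - -13*sin(150) = 16.0263
z' = -11*sin(150) + -13*cos(150) = 5.7583

(6, 16.0263, 5.7583)


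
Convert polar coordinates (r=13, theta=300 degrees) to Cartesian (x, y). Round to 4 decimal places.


x = 13 * cos(300) = 6.5
y = 13 * sin(300) = -11.2583

(6.5, -11.2583)


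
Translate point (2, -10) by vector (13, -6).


Translation: (x+dx, y+dy) = (2+13, -10+-6) = (15, -16)

(15, -16)


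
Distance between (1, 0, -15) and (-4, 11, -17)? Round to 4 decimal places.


d = sqrt((-4-1)^2 + (11-0)^2 + (-17--15)^2) = 12.2474

12.2474


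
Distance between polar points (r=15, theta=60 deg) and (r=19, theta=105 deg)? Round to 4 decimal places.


d = sqrt(r1^2 + r2^2 - 2*r1*r2*cos(t2-t1))
d = sqrt(15^2 + 19^2 - 2*15*19*cos(105-60)) = 13.5259

13.5259


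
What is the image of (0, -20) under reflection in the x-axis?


Reflection across x-axis: (x, y) -> (x, -y)
(0, -20) -> (0, 20)

(0, 20)


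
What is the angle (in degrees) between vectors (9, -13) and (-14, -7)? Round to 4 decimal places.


dot = 9*-14 + -13*-7 = -35
|u| = 15.8114, |v| = 15.6525
cos(angle) = -0.1414
angle = 98.1301 degrees

98.1301 degrees


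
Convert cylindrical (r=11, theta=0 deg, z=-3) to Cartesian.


x = 11 * cos(0) = 11
y = 11 * sin(0) = 0
z = -3

(11, 0, -3)


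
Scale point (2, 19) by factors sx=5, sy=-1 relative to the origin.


Scaling: (x*sx, y*sy) = (2*5, 19*-1) = (10, -19)

(10, -19)


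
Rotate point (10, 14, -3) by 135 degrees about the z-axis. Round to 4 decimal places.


x' = 10*cos(135) - 14*sin(135) = -16.9706
y' = 10*sin(135) + 14*cos(135) = -2.8284
z' = -3

(-16.9706, -2.8284, -3)


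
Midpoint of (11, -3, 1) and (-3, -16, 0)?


Midpoint = ((11+-3)/2, (-3+-16)/2, (1+0)/2) = (4, -9.5, 0.5)

(4, -9.5, 0.5)


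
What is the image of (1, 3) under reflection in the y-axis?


Reflection across y-axis: (x, y) -> (-x, y)
(1, 3) -> (-1, 3)

(-1, 3)


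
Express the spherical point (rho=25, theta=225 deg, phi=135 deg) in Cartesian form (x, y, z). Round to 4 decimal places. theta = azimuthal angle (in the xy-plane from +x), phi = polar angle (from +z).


x = 25 * sin(135) * cos(225) = -12.5
y = 25 * sin(135) * sin(225) = -12.5
z = 25 * cos(135) = -17.6777

(-12.5, -12.5, -17.6777)


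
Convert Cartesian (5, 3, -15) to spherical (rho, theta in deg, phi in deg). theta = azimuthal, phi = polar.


rho = sqrt(5^2 + 3^2 + (-15)^2) = 16.0935
theta = atan2(3, 5) = 30.9638 deg
phi = acos(-15/16.0935) = 158.7574 deg

rho = 16.0935, theta = 30.9638 deg, phi = 158.7574 deg


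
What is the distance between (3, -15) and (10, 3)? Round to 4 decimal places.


d = sqrt((10-3)^2 + (3--15)^2) = 19.3132

19.3132


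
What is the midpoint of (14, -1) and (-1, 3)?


Midpoint = ((14+-1)/2, (-1+3)/2) = (6.5, 1)

(6.5, 1)


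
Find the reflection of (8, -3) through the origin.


Reflection through origin: (x, y) -> (-x, -y)
(8, -3) -> (-8, 3)

(-8, 3)


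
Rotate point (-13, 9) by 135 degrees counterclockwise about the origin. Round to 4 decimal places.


x' = -13*cos(135) - 9*sin(135) = 2.8284
y' = -13*sin(135) + 9*cos(135) = -15.5563

(2.8284, -15.5563)


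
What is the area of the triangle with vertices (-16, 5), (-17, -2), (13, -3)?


Area = |x1(y2-y3) + x2(y3-y1) + x3(y1-y2)| / 2
= |-16*(-2--3) + -17*(-3-5) + 13*(5--2)| / 2
= 105.5

105.5


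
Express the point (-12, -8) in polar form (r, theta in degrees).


r = sqrt((-12)^2 + (-8)^2) = 14.4222
theta = atan2(-8, -12) = 213.6901 degrees

r = 14.4222, theta = 213.6901 degrees


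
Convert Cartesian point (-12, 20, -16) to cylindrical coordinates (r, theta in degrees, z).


r = sqrt((-12)^2 + 20^2) = 23.3238
theta = atan2(20, -12) = 120.9638 deg
z = -16

r = 23.3238, theta = 120.9638 deg, z = -16


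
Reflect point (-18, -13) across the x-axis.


Reflection across x-axis: (x, y) -> (x, -y)
(-18, -13) -> (-18, 13)

(-18, 13)


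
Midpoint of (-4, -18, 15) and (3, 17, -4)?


Midpoint = ((-4+3)/2, (-18+17)/2, (15+-4)/2) = (-0.5, -0.5, 5.5)

(-0.5, -0.5, 5.5)


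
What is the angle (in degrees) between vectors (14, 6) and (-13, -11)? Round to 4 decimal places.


dot = 14*-13 + 6*-11 = -248
|u| = 15.2315, |v| = 17.0294
cos(angle) = -0.9561
angle = 162.9622 degrees

162.9622 degrees


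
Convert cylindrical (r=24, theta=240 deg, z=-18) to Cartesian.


x = 24 * cos(240) = -12
y = 24 * sin(240) = -20.7846
z = -18

(-12, -20.7846, -18)


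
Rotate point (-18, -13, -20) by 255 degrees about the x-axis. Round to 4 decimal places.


x' = -18
y' = -13*cos(255) - -20*sin(255) = -15.9539
z' = -13*sin(255) + -20*cos(255) = 17.7334

(-18, -15.9539, 17.7334)


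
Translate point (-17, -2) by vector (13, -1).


Translation: (x+dx, y+dy) = (-17+13, -2+-1) = (-4, -3)

(-4, -3)


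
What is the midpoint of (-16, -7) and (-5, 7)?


Midpoint = ((-16+-5)/2, (-7+7)/2) = (-10.5, 0)

(-10.5, 0)


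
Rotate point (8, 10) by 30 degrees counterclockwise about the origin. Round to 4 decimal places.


x' = 8*cos(30) - 10*sin(30) = 1.9282
y' = 8*sin(30) + 10*cos(30) = 12.6603

(1.9282, 12.6603)


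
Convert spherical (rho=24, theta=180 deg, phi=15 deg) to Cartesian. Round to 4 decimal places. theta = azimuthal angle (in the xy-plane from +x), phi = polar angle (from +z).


x = 24 * sin(15) * cos(180) = -6.2117
y = 24 * sin(15) * sin(180) = 0
z = 24 * cos(15) = 23.1822

(-6.2117, 0, 23.1822)


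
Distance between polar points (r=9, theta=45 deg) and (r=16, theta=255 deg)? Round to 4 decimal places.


d = sqrt(r1^2 + r2^2 - 2*r1*r2*cos(t2-t1))
d = sqrt(9^2 + 16^2 - 2*9*16*cos(255-45)) = 24.216

24.216


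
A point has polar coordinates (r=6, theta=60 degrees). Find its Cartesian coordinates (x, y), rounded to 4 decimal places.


x = 6 * cos(60) = 3
y = 6 * sin(60) = 5.1962

(3, 5.1962)


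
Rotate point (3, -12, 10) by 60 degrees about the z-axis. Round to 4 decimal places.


x' = 3*cos(60) - -12*sin(60) = 11.8923
y' = 3*sin(60) + -12*cos(60) = -3.4019
z' = 10

(11.8923, -3.4019, 10)


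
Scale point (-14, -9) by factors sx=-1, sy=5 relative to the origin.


Scaling: (x*sx, y*sy) = (-14*-1, -9*5) = (14, -45)

(14, -45)


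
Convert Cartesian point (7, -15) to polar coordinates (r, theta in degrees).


r = sqrt(7^2 + (-15)^2) = 16.5529
theta = atan2(-15, 7) = 295.0169 degrees

r = 16.5529, theta = 295.0169 degrees


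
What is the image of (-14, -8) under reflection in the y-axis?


Reflection across y-axis: (x, y) -> (-x, y)
(-14, -8) -> (14, -8)

(14, -8)


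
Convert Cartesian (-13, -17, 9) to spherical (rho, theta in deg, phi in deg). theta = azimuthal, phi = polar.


rho = sqrt((-13)^2 + (-17)^2 + 9^2) = 23.2164
theta = atan2(-17, -13) = 232.5946 deg
phi = acos(9/23.2164) = 67.1912 deg

rho = 23.2164, theta = 232.5946 deg, phi = 67.1912 deg


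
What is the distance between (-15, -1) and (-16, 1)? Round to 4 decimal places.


d = sqrt((-16--15)^2 + (1--1)^2) = 2.2361

2.2361


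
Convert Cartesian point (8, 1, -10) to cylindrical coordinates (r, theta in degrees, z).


r = sqrt(8^2 + 1^2) = 8.0623
theta = atan2(1, 8) = 7.125 deg
z = -10

r = 8.0623, theta = 7.125 deg, z = -10


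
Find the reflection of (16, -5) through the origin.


Reflection through origin: (x, y) -> (-x, -y)
(16, -5) -> (-16, 5)

(-16, 5)


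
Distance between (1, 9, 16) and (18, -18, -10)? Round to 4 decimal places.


d = sqrt((18-1)^2 + (-18-9)^2 + (-10-16)^2) = 41.1582

41.1582


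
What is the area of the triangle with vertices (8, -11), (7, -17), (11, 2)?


Area = |x1(y2-y3) + x2(y3-y1) + x3(y1-y2)| / 2
= |8*(-17-2) + 7*(2--11) + 11*(-11--17)| / 2
= 2.5

2.5


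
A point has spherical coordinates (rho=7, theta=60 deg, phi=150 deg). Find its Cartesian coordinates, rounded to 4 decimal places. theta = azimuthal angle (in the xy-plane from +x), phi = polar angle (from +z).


x = 7 * sin(150) * cos(60) = 1.75
y = 7 * sin(150) * sin(60) = 3.0311
z = 7 * cos(150) = -6.0622

(1.75, 3.0311, -6.0622)


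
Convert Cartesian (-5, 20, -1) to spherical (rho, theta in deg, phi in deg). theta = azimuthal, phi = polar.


rho = sqrt((-5)^2 + 20^2 + (-1)^2) = 20.6398
theta = atan2(20, -5) = 104.0362 deg
phi = acos(-1/20.6398) = 92.7771 deg

rho = 20.6398, theta = 104.0362 deg, phi = 92.7771 deg


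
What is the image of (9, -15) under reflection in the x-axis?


Reflection across x-axis: (x, y) -> (x, -y)
(9, -15) -> (9, 15)

(9, 15)


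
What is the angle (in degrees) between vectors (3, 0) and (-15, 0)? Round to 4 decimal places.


dot = 3*-15 + 0*0 = -45
|u| = 3, |v| = 15
cos(angle) = -1
angle = 180 degrees

180 degrees


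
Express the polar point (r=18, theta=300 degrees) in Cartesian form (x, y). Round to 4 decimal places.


x = 18 * cos(300) = 9
y = 18 * sin(300) = -15.5885

(9, -15.5885)


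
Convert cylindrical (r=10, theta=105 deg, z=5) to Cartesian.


x = 10 * cos(105) = -2.5882
y = 10 * sin(105) = 9.6593
z = 5

(-2.5882, 9.6593, 5)


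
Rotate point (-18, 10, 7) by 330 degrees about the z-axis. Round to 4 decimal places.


x' = -18*cos(330) - 10*sin(330) = -10.5885
y' = -18*sin(330) + 10*cos(330) = 17.6603
z' = 7

(-10.5885, 17.6603, 7)


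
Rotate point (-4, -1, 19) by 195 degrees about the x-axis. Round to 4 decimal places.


x' = -4
y' = -1*cos(195) - 19*sin(195) = 5.8835
z' = -1*sin(195) + 19*cos(195) = -18.0938

(-4, 5.8835, -18.0938)


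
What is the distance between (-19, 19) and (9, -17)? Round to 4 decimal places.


d = sqrt((9--19)^2 + (-17-19)^2) = 45.607

45.607


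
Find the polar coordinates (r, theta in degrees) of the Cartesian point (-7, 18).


r = sqrt((-7)^2 + 18^2) = 19.3132
theta = atan2(18, -7) = 111.2505 degrees

r = 19.3132, theta = 111.2505 degrees


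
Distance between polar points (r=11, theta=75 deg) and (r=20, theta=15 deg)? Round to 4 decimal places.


d = sqrt(r1^2 + r2^2 - 2*r1*r2*cos(t2-t1))
d = sqrt(11^2 + 20^2 - 2*11*20*cos(15-75)) = 17.3494

17.3494


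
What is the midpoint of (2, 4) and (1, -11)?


Midpoint = ((2+1)/2, (4+-11)/2) = (1.5, -3.5)

(1.5, -3.5)


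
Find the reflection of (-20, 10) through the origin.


Reflection through origin: (x, y) -> (-x, -y)
(-20, 10) -> (20, -10)

(20, -10)


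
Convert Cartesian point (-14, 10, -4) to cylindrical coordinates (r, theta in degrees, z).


r = sqrt((-14)^2 + 10^2) = 17.2047
theta = atan2(10, -14) = 144.4623 deg
z = -4

r = 17.2047, theta = 144.4623 deg, z = -4


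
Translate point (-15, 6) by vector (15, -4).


Translation: (x+dx, y+dy) = (-15+15, 6+-4) = (0, 2)

(0, 2)


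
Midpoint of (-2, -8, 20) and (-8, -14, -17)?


Midpoint = ((-2+-8)/2, (-8+-14)/2, (20+-17)/2) = (-5, -11, 1.5)

(-5, -11, 1.5)


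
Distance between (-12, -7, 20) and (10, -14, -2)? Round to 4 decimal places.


d = sqrt((10--12)^2 + (-14--7)^2 + (-2-20)^2) = 31.8904

31.8904


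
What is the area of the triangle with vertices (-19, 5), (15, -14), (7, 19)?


Area = |x1(y2-y3) + x2(y3-y1) + x3(y1-y2)| / 2
= |-19*(-14-19) + 15*(19-5) + 7*(5--14)| / 2
= 485

485


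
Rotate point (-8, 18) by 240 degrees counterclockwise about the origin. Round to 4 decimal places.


x' = -8*cos(240) - 18*sin(240) = 19.5885
y' = -8*sin(240) + 18*cos(240) = -2.0718

(19.5885, -2.0718)


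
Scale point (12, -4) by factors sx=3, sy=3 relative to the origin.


Scaling: (x*sx, y*sy) = (12*3, -4*3) = (36, -12)

(36, -12)


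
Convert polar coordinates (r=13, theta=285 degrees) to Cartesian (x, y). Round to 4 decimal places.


x = 13 * cos(285) = 3.3646
y = 13 * sin(285) = -12.557

(3.3646, -12.557)


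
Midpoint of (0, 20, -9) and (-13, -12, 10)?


Midpoint = ((0+-13)/2, (20+-12)/2, (-9+10)/2) = (-6.5, 4, 0.5)

(-6.5, 4, 0.5)


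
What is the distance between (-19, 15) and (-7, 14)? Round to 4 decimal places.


d = sqrt((-7--19)^2 + (14-15)^2) = 12.0416

12.0416


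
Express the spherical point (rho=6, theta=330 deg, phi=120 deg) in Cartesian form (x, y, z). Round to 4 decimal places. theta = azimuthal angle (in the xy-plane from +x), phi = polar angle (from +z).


x = 6 * sin(120) * cos(330) = 4.5
y = 6 * sin(120) * sin(330) = -2.5981
z = 6 * cos(120) = -3

(4.5, -2.5981, -3)


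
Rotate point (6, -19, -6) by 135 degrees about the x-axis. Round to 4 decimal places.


x' = 6
y' = -19*cos(135) - -6*sin(135) = 17.6777
z' = -19*sin(135) + -6*cos(135) = -9.1924

(6, 17.6777, -9.1924)


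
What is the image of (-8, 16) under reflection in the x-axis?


Reflection across x-axis: (x, y) -> (x, -y)
(-8, 16) -> (-8, -16)

(-8, -16)


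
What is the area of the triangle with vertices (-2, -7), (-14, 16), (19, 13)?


Area = |x1(y2-y3) + x2(y3-y1) + x3(y1-y2)| / 2
= |-2*(16-13) + -14*(13--7) + 19*(-7-16)| / 2
= 361.5

361.5


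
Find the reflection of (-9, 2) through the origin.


Reflection through origin: (x, y) -> (-x, -y)
(-9, 2) -> (9, -2)

(9, -2)


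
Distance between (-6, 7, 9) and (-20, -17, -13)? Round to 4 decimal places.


d = sqrt((-20--6)^2 + (-17-7)^2 + (-13-9)^2) = 35.4401

35.4401


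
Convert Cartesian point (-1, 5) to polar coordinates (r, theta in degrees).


r = sqrt((-1)^2 + 5^2) = 5.099
theta = atan2(5, -1) = 101.3099 degrees

r = 5.099, theta = 101.3099 degrees


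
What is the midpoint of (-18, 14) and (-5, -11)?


Midpoint = ((-18+-5)/2, (14+-11)/2) = (-11.5, 1.5)

(-11.5, 1.5)


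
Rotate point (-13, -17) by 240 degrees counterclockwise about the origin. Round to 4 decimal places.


x' = -13*cos(240) - -17*sin(240) = -8.2224
y' = -13*sin(240) + -17*cos(240) = 19.7583

(-8.2224, 19.7583)


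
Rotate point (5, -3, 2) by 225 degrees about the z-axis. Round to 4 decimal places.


x' = 5*cos(225) - -3*sin(225) = -5.6569
y' = 5*sin(225) + -3*cos(225) = -1.4142
z' = 2

(-5.6569, -1.4142, 2)


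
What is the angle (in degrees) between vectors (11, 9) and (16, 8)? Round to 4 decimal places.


dot = 11*16 + 9*8 = 248
|u| = 14.2127, |v| = 17.8885
cos(angle) = 0.9754
angle = 12.7244 degrees

12.7244 degrees


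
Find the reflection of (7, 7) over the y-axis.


Reflection across y-axis: (x, y) -> (-x, y)
(7, 7) -> (-7, 7)

(-7, 7)


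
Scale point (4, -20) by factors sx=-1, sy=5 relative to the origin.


Scaling: (x*sx, y*sy) = (4*-1, -20*5) = (-4, -100)

(-4, -100)


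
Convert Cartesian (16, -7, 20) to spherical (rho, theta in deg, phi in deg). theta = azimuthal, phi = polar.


rho = sqrt(16^2 + (-7)^2 + 20^2) = 26.5518
theta = atan2(-7, 16) = 336.3706 deg
phi = acos(20/26.5518) = 41.1279 deg

rho = 26.5518, theta = 336.3706 deg, phi = 41.1279 deg


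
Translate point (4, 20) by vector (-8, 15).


Translation: (x+dx, y+dy) = (4+-8, 20+15) = (-4, 35)

(-4, 35)


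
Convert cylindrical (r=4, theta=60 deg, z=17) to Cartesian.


x = 4 * cos(60) = 2
y = 4 * sin(60) = 3.4641
z = 17

(2, 3.4641, 17)


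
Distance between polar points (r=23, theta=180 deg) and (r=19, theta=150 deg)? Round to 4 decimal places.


d = sqrt(r1^2 + r2^2 - 2*r1*r2*cos(t2-t1))
d = sqrt(23^2 + 19^2 - 2*23*19*cos(150-180)) = 11.5366

11.5366


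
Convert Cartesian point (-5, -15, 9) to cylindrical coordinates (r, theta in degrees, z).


r = sqrt((-5)^2 + (-15)^2) = 15.8114
theta = atan2(-15, -5) = 251.5651 deg
z = 9

r = 15.8114, theta = 251.5651 deg, z = 9


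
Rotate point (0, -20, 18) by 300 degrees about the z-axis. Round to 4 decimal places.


x' = 0*cos(300) - -20*sin(300) = -17.3205
y' = 0*sin(300) + -20*cos(300) = -10
z' = 18

(-17.3205, -10, 18)


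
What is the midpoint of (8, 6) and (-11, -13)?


Midpoint = ((8+-11)/2, (6+-13)/2) = (-1.5, -3.5)

(-1.5, -3.5)


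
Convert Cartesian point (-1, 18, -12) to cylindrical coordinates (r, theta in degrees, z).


r = sqrt((-1)^2 + 18^2) = 18.0278
theta = atan2(18, -1) = 93.1798 deg
z = -12

r = 18.0278, theta = 93.1798 deg, z = -12


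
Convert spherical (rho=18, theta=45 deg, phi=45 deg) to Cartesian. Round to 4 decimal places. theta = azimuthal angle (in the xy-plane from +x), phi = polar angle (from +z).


x = 18 * sin(45) * cos(45) = 9
y = 18 * sin(45) * sin(45) = 9
z = 18 * cos(45) = 12.7279

(9, 9, 12.7279)


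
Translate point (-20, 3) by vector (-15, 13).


Translation: (x+dx, y+dy) = (-20+-15, 3+13) = (-35, 16)

(-35, 16)


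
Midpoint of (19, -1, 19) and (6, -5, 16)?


Midpoint = ((19+6)/2, (-1+-5)/2, (19+16)/2) = (12.5, -3, 17.5)

(12.5, -3, 17.5)


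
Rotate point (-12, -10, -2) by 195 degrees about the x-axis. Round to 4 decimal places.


x' = -12
y' = -10*cos(195) - -2*sin(195) = 9.1416
z' = -10*sin(195) + -2*cos(195) = 4.52

(-12, 9.1416, 4.52)


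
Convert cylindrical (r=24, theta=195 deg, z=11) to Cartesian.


x = 24 * cos(195) = -23.1822
y = 24 * sin(195) = -6.2117
z = 11

(-23.1822, -6.2117, 11)


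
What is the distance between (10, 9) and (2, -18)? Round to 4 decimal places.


d = sqrt((2-10)^2 + (-18-9)^2) = 28.1603

28.1603


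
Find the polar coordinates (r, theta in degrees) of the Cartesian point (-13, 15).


r = sqrt((-13)^2 + 15^2) = 19.8494
theta = atan2(15, -13) = 130.9144 degrees

r = 19.8494, theta = 130.9144 degrees


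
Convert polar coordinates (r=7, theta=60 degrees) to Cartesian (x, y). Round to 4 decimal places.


x = 7 * cos(60) = 3.5
y = 7 * sin(60) = 6.0622

(3.5, 6.0622)


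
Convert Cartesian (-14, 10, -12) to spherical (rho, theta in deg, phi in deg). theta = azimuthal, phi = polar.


rho = sqrt((-14)^2 + 10^2 + (-12)^2) = 20.9762
theta = atan2(10, -14) = 144.4623 deg
phi = acos(-12/20.9762) = 124.8952 deg

rho = 20.9762, theta = 144.4623 deg, phi = 124.8952 deg


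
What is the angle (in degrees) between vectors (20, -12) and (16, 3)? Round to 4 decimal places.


dot = 20*16 + -12*3 = 284
|u| = 23.3238, |v| = 16.2788
cos(angle) = 0.748
angle = 41.5834 degrees

41.5834 degrees


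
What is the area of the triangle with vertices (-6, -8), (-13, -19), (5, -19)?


Area = |x1(y2-y3) + x2(y3-y1) + x3(y1-y2)| / 2
= |-6*(-19--19) + -13*(-19--8) + 5*(-8--19)| / 2
= 99

99


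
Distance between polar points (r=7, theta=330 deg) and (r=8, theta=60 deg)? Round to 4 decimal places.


d = sqrt(r1^2 + r2^2 - 2*r1*r2*cos(t2-t1))
d = sqrt(7^2 + 8^2 - 2*7*8*cos(60-330)) = 10.6301

10.6301


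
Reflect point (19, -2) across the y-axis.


Reflection across y-axis: (x, y) -> (-x, y)
(19, -2) -> (-19, -2)

(-19, -2)


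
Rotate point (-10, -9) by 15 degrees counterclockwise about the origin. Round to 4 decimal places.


x' = -10*cos(15) - -9*sin(15) = -7.3299
y' = -10*sin(15) + -9*cos(15) = -11.2815

(-7.3299, -11.2815)


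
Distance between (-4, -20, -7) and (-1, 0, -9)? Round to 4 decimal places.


d = sqrt((-1--4)^2 + (0--20)^2 + (-9--7)^2) = 20.3224

20.3224


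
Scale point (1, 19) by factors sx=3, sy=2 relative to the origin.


Scaling: (x*sx, y*sy) = (1*3, 19*2) = (3, 38)

(3, 38)


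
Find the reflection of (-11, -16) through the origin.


Reflection through origin: (x, y) -> (-x, -y)
(-11, -16) -> (11, 16)

(11, 16)
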